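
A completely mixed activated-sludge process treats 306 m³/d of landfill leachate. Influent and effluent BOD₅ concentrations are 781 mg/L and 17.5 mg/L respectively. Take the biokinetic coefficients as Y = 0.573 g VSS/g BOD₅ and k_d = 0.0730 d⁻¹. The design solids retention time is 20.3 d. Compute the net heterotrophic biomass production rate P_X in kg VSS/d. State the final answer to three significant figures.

The observed yield is Y_obs = Y/(1 + k_d·θ_c) = 0.573 / (1 + 0.0730 × 20.3) = 0.573 / 2.482 = 0.2309 g VSS per g BOD₅ removed.
Mass of BOD₅ removed per day: Q(S₀ − S) = 306 × 763.5 g/m³ = 233.6 kg/d.
Net biomass production P_X = Y_obs × Q·(S₀ − S) = 0.2309 × 233.6 = 53.94 kg VSS/d.

P_X ≈ 53.9 kg VSS/d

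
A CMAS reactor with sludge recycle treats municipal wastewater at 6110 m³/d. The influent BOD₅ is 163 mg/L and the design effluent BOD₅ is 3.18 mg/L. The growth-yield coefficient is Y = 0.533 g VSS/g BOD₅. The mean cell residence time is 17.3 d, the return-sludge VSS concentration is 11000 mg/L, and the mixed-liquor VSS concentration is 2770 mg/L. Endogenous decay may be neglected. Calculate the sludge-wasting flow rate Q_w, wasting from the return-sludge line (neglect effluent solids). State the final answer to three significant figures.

Q_w ≈ 47.3 m³/d

Biomass mass balance (decay neglected): V·X = Y·Q·(S₀ − S)·θ_c, so V = 0.533 × 6110 × (163 − 3.18) × 17.3 / 2770 = 3251 m³.
Q_w = (V·X)/(θ_c X_r) = 3251 × 2770 / (17.3 × 11000) = 47.32 m³/d.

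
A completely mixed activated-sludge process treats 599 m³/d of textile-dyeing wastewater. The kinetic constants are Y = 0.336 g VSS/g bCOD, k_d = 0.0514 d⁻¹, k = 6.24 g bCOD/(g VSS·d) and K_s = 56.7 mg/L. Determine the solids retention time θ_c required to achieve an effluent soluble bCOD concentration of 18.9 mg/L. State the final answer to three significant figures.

At the target effluent, Y k S/(K_s+S) = 0.336×6.24×18.9/75.60 = 0.5242 d⁻¹.
θ_c = 1/(μ − k_d) = 1/(0.5242 − 0.0514) = 1/0.4728 = 2.115 d.

θ_c ≈ 2.12 d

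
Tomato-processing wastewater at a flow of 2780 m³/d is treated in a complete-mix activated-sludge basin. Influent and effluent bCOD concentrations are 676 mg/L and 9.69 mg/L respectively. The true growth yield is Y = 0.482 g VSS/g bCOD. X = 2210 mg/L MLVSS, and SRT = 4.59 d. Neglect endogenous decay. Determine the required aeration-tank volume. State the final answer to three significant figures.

V ≈ 1850 m³

V·X = Y·Q·ΔS·θ_c gives V = 0.482 × 2780 × (676 − 9.69) × 4.59 / 2210 = 1854 m³.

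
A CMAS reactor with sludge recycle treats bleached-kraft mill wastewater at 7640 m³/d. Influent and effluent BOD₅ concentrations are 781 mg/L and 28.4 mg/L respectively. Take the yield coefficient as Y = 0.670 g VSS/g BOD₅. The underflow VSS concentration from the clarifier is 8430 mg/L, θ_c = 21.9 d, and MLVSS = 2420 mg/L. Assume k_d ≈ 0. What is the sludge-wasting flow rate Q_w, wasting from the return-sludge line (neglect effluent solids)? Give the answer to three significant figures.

Q_w ≈ 457 m³/d

With k_d = 0 the design equation reduces to V = Y Q (S₀−S) θ_c / X = 0.670 × 7640 × (781 − 28.4) × 21.9 / 2420 = 34863 m³.
Q_w = (V·X)/(θ_c X_r) = 34863 × 2420 / (21.9 × 8430) = 457.0 m³/d.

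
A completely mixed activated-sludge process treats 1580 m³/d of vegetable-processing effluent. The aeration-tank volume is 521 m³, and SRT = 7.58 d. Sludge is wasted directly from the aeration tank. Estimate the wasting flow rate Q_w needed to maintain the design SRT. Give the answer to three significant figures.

Wasting from the aeration tank: Q_w = V / θ_c = 521.0 / 7.58 = 68.73 m³/d.

Q_w ≈ 68.7 m³/d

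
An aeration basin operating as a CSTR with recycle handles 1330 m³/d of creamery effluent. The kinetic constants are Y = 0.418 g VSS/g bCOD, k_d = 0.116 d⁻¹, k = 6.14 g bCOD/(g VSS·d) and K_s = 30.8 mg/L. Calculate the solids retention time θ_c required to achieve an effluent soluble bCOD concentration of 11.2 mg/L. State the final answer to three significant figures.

θ_c ≈ 1.76 d

At the target effluent, Y k S/(K_s+S) = 0.418×6.14×11.2/42.00 = 0.6844 d⁻¹.
Then 1/θ_c = μ − k_d = 0.6844 − 0.116 = 0.5684 d⁻¹, giving θ_c = 1.759 d.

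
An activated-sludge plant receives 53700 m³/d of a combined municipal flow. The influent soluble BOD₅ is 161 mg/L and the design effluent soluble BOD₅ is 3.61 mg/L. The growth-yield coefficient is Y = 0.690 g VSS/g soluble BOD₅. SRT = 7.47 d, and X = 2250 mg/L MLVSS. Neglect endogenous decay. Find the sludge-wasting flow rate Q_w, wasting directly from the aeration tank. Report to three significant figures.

V·X = Y·Q·ΔS·θ_c gives V = 0.690 × 53700 × (161 − 3.61) × 7.47 / 2250 = 19361 m³.
Wasting from the aeration tank: Q_w = V / θ_c = 19361 / 7.47 = 2592 m³/d.

Q_w ≈ 2590 m³/d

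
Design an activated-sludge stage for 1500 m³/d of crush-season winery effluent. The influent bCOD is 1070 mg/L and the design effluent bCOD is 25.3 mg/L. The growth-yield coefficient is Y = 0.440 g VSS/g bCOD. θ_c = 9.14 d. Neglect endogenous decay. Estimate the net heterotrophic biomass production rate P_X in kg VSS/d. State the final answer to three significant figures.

Since k_d ≈ 0, Y_obs = Y = 0.440 g VSS/g bCOD.
Mass of bCOD removed per day: Q(S₀ − S) = 1500 × 1045 g/m³ = 1567 kg/d.
So the net sludge growth is P_X = 0.4400 × 1567 = 689.5 kg VSS/d.

P_X ≈ 690 kg VSS/d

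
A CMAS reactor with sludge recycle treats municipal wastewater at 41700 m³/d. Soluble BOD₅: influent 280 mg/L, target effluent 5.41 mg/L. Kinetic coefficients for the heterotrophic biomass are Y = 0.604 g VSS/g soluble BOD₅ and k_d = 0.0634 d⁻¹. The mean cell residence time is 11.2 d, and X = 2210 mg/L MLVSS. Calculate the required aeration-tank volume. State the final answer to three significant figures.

V ≈ 20500 m³

From the SRT design equation V = Y Q (S₀−S) θ_c / [X (1 + k_d θ_c)] = 0.604 × 41700 × (280 − 5.41) × 11.2 / [2210 × (1 + 0.0634 × 11.2)] = 7.75×10^7 / 3779 = 20496 m³.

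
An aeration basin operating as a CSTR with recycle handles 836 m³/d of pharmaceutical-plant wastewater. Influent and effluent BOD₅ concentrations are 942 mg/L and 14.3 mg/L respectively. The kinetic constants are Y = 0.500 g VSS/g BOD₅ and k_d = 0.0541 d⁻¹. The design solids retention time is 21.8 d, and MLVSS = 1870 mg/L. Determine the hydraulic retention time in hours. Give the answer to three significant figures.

Steady-state biomass mass balance: V·X·(1 + k_d·θ_c) = Y·Q·(S₀ − S)·θ_c, so V = 0.500 × 836 × (942 − 14.3) × 21.8 / [1870 × (1 + 0.0541 × 21.8)] = 8.45×10^6 / 4075 = 2074 m³.
HRT = V/Q = 2074 m³ / 836 m³·d⁻¹ = 2.481 d × 24 = 59.55 h.

τ ≈ 59.5 h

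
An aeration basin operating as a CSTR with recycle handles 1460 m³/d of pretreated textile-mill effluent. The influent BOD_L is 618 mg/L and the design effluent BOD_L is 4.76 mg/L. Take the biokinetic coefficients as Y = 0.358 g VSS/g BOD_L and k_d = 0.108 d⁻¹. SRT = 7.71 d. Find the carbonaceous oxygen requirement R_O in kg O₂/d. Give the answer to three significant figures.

R_O ≈ 647 kg O₂/d

Y_obs = Y / (1 + k_d θ_c) = 0.358 / (1 + 0.108 × 7.71) = 0.358 / 1.833 = 0.1953.
Substrate removed = Q·(S₀ − S) = 1460 m³/d × (618 − 4.76) g/m³ = 8.95×10^5 g/d = 895.3 kg/d.
P_X = Y_obs·Q·(S₀ − S) = 0.1953 × 895.3 = 174.9 kg VSS/d.
R_O = Q·(S₀ − S) − 1.42·P_X = 895.3 − 1.42 × 174.9 = 647.0 kg O₂/d.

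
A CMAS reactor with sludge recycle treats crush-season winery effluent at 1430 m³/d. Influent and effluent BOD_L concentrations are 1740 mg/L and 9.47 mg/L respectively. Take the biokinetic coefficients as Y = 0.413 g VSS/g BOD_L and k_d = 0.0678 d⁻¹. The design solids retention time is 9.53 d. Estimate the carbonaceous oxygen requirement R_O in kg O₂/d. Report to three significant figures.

R_O ≈ 1590 kg O₂/d

Correct the yield for decay: Y_obs = Y/(1 + k_d θ_c) = 0.413 / (1 + 0.0678 × 9.53) = 0.413 / 1.646 = 0.2509.
Q·(S₀ − S) = 1430 × (1740 − 9.47) × 10⁻³ = 2475 kg/d removed.
Net sludge production P_X = 0.2509 × 2475 = 620.9 kg VSS/d.
R_O = Q·(S₀ − S) − 1.42·P_X = 2475 − 1.42 × 620.9 = 1593 kg O₂/d.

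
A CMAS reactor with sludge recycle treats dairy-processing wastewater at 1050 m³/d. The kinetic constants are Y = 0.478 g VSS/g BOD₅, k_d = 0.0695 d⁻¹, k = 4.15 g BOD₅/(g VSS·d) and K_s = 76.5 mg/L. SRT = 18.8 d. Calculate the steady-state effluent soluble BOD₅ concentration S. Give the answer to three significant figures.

S ≈ 5.04 mg/L

Effluent substrate depends only on kinetics and SRT: S = K_s(1 + k_d θ_c) / [θ_c(Yk − k_d) − 1] = 76.5 × (1 + 0.0695 × 18.8) / [18.8 × (0.478 × 4.15 − 0.0695) − 1] = 176.5 / 34.99 = 5.043 mg/L.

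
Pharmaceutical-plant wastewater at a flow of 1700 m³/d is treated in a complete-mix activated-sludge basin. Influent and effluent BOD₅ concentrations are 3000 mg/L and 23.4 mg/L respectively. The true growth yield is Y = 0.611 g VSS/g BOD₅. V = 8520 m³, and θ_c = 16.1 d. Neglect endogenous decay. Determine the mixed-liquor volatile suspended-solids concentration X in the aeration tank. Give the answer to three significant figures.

X = Y·Q·ΔS·θ_c / V = 0.611 × 1700 × (3000 − 23.4) × 16.1 / 8520 = 5842 mg/L.

X ≈ 5840 mg/L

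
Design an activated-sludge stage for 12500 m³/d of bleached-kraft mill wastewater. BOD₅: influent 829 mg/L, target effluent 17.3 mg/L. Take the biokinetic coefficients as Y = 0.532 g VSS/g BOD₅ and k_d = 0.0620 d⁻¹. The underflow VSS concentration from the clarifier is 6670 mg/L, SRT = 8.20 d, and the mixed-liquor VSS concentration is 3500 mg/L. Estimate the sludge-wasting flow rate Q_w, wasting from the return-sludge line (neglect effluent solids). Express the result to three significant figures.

Steady-state biomass mass balance: V·X·(1 + k_d·θ_c) = Y·Q·(S₀ − S)·θ_c, so V = 0.532 × 12500 × (829 − 17.3) × 8.20 / [3500 × (1 + 0.0620 × 8.20)] = 4.43×10^7 / 5279 = 8384 m³.
Wasting from the return line (neglecting effluent solids): Q_w = V·X / (θ_c·X_r) = 8384 × 3500 / (8.20 × 6670) = 536.5 m³/d.

Q_w ≈ 537 m³/d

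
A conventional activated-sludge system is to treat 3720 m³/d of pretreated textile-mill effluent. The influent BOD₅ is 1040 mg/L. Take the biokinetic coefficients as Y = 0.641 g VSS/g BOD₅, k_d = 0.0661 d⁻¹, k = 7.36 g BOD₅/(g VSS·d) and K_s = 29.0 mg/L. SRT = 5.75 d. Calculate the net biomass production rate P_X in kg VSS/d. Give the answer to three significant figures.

P_X ≈ 1790 kg VSS/d

From the Monod/SRT balance for a CMAS, S = K_s·(1+k_d θ_c)/[θ_c·(Y k − k_d) − 1] = 29.0 × (1 + 0.0661 × 5.75) / [5.75 × (0.641 × 7.36 − 0.0661) − 1] = 40.02 / 25.75 = 1.554 mg/L.
The observed yield is Y_obs = Y/(1 + k_d·θ_c) = 0.641 / (1 + 0.0661 × 5.75) = 0.641 / 1.380 = 0.4645 g VSS per g BOD₅ removed.
Substrate removed = Q·(S₀ − S) = 3720 m³/d × (1040 − 1.55) g/m³ = 3.86×10^6 g/d = 3863 kg/d.
So the net sludge growth is P_X = 0.4645 × 3863 = 1794 kg VSS/d.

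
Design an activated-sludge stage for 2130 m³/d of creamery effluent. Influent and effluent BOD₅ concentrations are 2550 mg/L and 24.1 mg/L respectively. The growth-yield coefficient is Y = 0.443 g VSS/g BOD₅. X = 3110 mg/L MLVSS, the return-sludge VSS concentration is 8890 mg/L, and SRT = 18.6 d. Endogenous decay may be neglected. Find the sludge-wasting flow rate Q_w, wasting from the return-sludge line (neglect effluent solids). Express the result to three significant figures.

With k_d = 0 the design equation reduces to V = Y Q (S₀−S) θ_c / X = 0.443 × 2130 × (2550 − 24.1) × 18.6 / 3110 = 14255 m³.
Q_w = (V·X)/(θ_c X_r) = 14255 × 3110 / (18.6 × 8890) = 268.1 m³/d.

Q_w ≈ 268 m³/d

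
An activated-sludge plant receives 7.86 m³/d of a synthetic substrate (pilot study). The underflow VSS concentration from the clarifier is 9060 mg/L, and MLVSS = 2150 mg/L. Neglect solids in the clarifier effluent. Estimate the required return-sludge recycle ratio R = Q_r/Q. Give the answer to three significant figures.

Solids balance on the clarifier gives (1+R)X = R·X_r, so R = X/(X_r − X) = 2150 / (9060 − 2150) = 0.3111.

R ≈ 0.311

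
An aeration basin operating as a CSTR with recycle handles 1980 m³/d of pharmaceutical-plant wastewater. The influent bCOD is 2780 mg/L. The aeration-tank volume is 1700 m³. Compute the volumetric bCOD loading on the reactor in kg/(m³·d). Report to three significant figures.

L_v ≈ 3.24 kg bCOD/(m³·d)

Applied bCOD load per unit volume = Q·S₀/V = (1980 × 2780/1000)/1700 = 3.238 kg bCOD·m⁻³·d⁻¹.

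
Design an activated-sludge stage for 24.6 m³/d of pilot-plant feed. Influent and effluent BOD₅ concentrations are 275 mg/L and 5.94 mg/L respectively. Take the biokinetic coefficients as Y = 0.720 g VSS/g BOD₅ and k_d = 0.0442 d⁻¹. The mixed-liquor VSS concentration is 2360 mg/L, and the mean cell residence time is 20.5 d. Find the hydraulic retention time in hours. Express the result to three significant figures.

τ ≈ 21.2 h

From the SRT design equation V = Y Q (S₀−S) θ_c / [X (1 + k_d θ_c)] = 0.720 × 24.6 × (275 − 5.94) × 20.5 / [2360 × (1 + 0.0442 × 20.5)] = 9.77×10^4 / 4498 = 21.72 m³.
HRT = V/Q = 21.72 m³ / 24.6 m³·d⁻¹ = 0.8828 d × 24 = 21.19 h.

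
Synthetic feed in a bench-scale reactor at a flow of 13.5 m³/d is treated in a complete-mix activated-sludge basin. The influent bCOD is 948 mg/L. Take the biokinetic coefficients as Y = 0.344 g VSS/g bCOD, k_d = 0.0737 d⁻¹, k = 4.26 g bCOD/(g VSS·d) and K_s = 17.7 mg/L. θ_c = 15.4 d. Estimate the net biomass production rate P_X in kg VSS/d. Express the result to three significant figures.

P_X ≈ 2.06 kg VSS/d

For a completely mixed reactor with recycle the Lawrence–McCarty relation gives S = K_s·(1 + k_d·θ_c) / [θ_c·(Y·k − k_d) − 1] = 17.7 × (1 + 0.0737 × 15.4) / [15.4 × (0.344 × 4.26 − 0.0737) − 1] = 37.79 / 20.43 = 1.849 mg/L.
Correct the yield for decay: Y_obs = Y/(1 + k_d θ_c) = 0.344 / (1 + 0.0737 × 15.4) = 0.344 / 2.135 = 0.1611.
Mass of bCOD removed per day: Q(S₀ − S) = 13.5 × 946.1 g/m³ = 12.77 kg/d.
Net biomass production P_X = Y_obs × Q·(S₀ − S) = 0.1611 × 12.77 = 2.058 kg VSS/d.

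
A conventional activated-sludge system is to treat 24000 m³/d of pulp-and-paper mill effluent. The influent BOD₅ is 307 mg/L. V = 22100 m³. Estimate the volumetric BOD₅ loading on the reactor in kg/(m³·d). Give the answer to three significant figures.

L_v ≈ 0.333 kg BOD₅/(m³·d)

Volumetric loading L_v = Q·S₀ / V = 24000 × 307 g/m³ / 22100 m³ = 333.4 g/(m³·d) = 0.3334 kg BOD₅/(m³·d).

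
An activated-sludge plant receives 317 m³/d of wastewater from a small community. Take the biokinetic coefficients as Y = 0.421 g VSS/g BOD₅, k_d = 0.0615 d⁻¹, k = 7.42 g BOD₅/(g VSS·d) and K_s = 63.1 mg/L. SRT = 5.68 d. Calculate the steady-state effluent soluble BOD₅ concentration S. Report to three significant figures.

S ≈ 5.19 mg/L

Effluent substrate depends only on kinetics and SRT: S = K_s(1 + k_d θ_c) / [θ_c(Yk − k_d) − 1] = 63.1 × (1 + 0.0615 × 5.68) / [5.68 × (0.421 × 7.42 − 0.0615) − 1] = 85.14 / 16.39 = 5.193 mg/L.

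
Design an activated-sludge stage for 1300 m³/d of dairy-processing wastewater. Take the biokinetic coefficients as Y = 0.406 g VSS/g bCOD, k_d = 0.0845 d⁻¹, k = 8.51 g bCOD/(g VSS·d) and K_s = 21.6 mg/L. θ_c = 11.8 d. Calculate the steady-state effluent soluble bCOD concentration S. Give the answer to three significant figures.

For a completely mixed reactor with recycle the Lawrence–McCarty relation gives S = K_s·(1 + k_d·θ_c) / [θ_c·(Y·k − k_d) − 1] = 21.6 × (1 + 0.0845 × 11.8) / [11.8 × (0.406 × 8.51 − 0.0845) − 1] = 43.14 / 38.77 = 1.113 mg/L.

S ≈ 1.11 mg/L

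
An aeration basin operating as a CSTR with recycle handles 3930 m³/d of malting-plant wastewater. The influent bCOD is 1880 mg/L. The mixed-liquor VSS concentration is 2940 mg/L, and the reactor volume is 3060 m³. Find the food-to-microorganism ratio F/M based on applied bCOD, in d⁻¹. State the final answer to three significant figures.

F/M ≈ 0.821 d⁻¹

F/M = applied load / biomass = Q·S₀/(V·X) = 3930 × 1880 / (3060 × 2940) = 0.8213 d⁻¹.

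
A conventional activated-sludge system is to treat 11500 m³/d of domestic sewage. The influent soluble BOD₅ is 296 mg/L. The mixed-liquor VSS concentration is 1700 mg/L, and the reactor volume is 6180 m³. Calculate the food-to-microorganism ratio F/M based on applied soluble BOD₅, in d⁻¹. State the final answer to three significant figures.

F/M ≈ 0.324 d⁻¹

F/M = applied load / biomass = Q·S₀/(V·X) = 11500 × 296 / (6180 × 1700) = 0.3240 d⁻¹.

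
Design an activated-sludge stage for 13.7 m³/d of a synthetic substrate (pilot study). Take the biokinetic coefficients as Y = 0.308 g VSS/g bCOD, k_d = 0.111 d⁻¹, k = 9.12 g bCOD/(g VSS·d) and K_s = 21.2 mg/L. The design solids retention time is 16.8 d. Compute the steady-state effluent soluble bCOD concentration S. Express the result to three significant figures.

S ≈ 1.37 mg/L

For a completely mixed reactor with recycle the Lawrence–McCarty relation gives S = K_s·(1 + k_d·θ_c) / [θ_c·(Y·k − k_d) − 1] = 21.2 × (1 + 0.111 × 16.8) / [16.8 × (0.308 × 9.12 − 0.111) − 1] = 60.73 / 44.33 = 1.370 mg/L.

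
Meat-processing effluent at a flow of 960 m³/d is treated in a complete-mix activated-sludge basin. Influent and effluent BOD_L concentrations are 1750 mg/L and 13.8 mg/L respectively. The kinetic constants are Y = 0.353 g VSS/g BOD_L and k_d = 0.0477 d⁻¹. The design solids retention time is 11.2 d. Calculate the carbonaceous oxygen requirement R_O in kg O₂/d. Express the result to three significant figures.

R_O ≈ 1120 kg O₂/d

Correct the yield for decay: Y_obs = Y/(1 + k_d θ_c) = 0.353 / (1 + 0.0477 × 11.2) = 0.353 / 1.534 = 0.2301.
Mass of BOD_L removed per day: Q(S₀ − S) = 960 × 1736 g/m³ = 1667 kg/d.
P_X = Y_obs·Q·(S₀ − S) = 0.2301 × 1667 = 383.5 kg VSS/d.
R_O = Q·(S₀ − S) − 1.42·P_X = 1667 − 1.42 × 383.5 = 1122 kg O₂/d.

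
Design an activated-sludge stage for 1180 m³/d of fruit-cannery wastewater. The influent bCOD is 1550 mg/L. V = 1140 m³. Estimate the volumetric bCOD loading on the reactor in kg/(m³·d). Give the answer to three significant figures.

Applied bCOD load per unit volume = Q·S₀/V = (1180 × 1550/1000)/1140 = 1.604 kg bCOD·m⁻³·d⁻¹.

L_v ≈ 1.60 kg bCOD/(m³·d)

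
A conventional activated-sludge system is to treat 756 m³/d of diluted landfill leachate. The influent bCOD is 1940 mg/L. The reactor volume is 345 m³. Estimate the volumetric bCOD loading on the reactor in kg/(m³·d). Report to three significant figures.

L_v ≈ 4.25 kg bCOD/(m³·d)

Volumetric loading L_v = Q·S₀ / V = 756 × 1940 g/m³ / 345.0 m³ = 4251 g/(m³·d) = 4.251 kg bCOD/(m³·d).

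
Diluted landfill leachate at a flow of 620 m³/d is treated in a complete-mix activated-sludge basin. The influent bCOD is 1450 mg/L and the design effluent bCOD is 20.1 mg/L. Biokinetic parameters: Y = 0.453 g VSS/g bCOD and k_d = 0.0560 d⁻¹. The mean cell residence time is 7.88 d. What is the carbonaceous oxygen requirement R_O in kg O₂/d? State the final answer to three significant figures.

R_O ≈ 491 kg O₂/d

Correct the yield for decay: Y_obs = Y/(1 + k_d θ_c) = 0.453 / (1 + 0.0560 × 7.88) = 0.453 / 1.441 = 0.3143.
Mass of bCOD removed per day: Q(S₀ − S) = 620 × 1430 g/m³ = 886.5 kg/d.
Biomass synthesised: P_X = Y_obs × 886.5 = 278.6 kg VSS/d.
R_O = Q·ΔS − 1.42 P_X = 886.5 − 395.7 = 490.9 kg O₂/d.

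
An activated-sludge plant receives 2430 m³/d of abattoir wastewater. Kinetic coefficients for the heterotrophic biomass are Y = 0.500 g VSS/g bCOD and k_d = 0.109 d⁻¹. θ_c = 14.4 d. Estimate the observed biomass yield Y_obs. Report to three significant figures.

Correct the yield for decay: Y_obs = Y/(1 + k_d θ_c) = 0.500 / (1 + 0.109 × 14.4) = 0.500 / 2.570 = 0.1946.

Y_obs ≈ 0.195 g VSS/g bCOD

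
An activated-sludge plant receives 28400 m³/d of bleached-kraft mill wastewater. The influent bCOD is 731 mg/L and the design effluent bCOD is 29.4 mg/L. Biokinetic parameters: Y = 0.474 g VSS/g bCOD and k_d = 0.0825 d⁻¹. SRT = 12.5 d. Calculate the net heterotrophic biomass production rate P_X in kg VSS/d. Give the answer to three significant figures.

P_X ≈ 4650 kg VSS/d

The observed yield is Y_obs = Y/(1 + k_d·θ_c) = 0.474 / (1 + 0.0825 × 12.5) = 0.474 / 2.031 = 0.2334 g VSS per g bCOD removed.
Mass of bCOD removed per day: Q(S₀ − S) = 28400 × 701.6 g/m³ = 19925 kg/d.
P_X = Y_obs · Q(S₀ − S) = 0.2334 × 19925 = 4650 kg VSS/d.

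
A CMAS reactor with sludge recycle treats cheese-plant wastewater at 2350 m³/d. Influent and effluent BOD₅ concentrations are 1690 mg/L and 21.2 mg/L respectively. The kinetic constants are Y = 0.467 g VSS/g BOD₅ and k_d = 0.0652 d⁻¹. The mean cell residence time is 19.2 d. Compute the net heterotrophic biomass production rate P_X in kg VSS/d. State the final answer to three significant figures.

Correct the yield for decay: Y_obs = Y/(1 + k_d θ_c) = 0.467 / (1 + 0.0652 × 19.2) = 0.467 / 2.252 = 0.2074.
Q·(S₀ − S) = 2350 × (1690 − 21.2) × 10⁻³ = 3922 kg/d removed.
Biomass produced: P_X = Y_obs·Q·ΔS = 0.2074 × 3922 ≈ 813.3 kg VSS/d.

P_X ≈ 813 kg VSS/d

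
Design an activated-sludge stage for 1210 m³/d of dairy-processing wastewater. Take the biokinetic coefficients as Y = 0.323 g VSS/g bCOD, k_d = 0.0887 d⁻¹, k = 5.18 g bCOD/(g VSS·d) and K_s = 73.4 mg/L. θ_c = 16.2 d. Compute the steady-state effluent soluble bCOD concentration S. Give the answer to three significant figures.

S ≈ 7.25 mg/L

From the Monod/SRT balance for a CMAS, S = K_s·(1+k_d θ_c)/[θ_c·(Y k − k_d) − 1] = 73.4 × (1 + 0.0887 × 16.2) / [16.2 × (0.323 × 5.18 − 0.0887) − 1] = 178.9 / 24.67 = 7.251 mg/L.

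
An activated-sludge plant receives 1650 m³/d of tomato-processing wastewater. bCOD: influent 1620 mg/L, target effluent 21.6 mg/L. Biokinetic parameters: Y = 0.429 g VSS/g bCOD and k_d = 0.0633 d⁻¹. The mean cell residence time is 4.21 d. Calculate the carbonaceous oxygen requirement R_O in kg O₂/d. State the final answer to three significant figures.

R_O ≈ 1370 kg O₂/d

Observed yield with endogenous decay: Y_obs = Y / (1 + k_d·θ_c) = 0.429 / (1 + 0.0633 × 4.21) = 0.429 / 1.266 = 0.3387 g VSS/g bCOD.
Q·(S₀ − S) = 1650 × (1620 − 21.6) × 10⁻³ = 2637 kg/d removed.
P_X = Y_obs·Q·(S₀ − S) = 0.3387 × 2637 = 893.4 kg VSS/d.
R_O = Q·ΔS − 1.42 P_X = 2637 − 1269 = 1369 kg O₂/d.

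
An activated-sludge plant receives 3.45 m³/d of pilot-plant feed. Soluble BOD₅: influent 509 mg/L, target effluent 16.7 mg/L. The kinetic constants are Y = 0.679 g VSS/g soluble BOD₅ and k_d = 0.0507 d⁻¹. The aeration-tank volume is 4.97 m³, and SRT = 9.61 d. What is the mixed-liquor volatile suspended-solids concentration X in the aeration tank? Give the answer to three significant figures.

Solving the biomass balance for X: X = Y Q (S₀−S) θ_c / [V (1+k_d θ_c)] = 0.679 × 3.45 × (509 − 16.7) × 9.61 / [4.97 × (1 + 0.0507 × 9.61)] = 1499 mg/L.

X ≈ 1500 mg/L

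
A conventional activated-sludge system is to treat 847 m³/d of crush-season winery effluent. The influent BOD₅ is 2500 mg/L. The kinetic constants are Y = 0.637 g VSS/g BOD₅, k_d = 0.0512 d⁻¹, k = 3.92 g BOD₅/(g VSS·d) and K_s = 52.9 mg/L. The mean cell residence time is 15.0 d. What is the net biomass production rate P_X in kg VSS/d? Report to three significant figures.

P_X ≈ 762 kg VSS/d

From the Monod/SRT balance for a CMAS, S = K_s·(1+k_d θ_c)/[θ_c·(Y k − k_d) − 1] = 52.9 × (1 + 0.0512 × 15.0) / [15.0 × (0.637 × 3.92 − 0.0512) − 1] = 93.53 / 35.69 = 2.621 mg/L.
Y_obs = Y / (1 + k_d θ_c) = 0.637 / (1 + 0.0512 × 15.0) = 0.637 / 1.768 = 0.3603.
Substrate removed = Q·(S₀ − S) = 847 m³/d × (2500 − 2.62) g/m³ = 2.12×10^6 g/d = 2115 kg/d.
So the net sludge growth is P_X = 0.3603 × 2115 = 762.1 kg VSS/d.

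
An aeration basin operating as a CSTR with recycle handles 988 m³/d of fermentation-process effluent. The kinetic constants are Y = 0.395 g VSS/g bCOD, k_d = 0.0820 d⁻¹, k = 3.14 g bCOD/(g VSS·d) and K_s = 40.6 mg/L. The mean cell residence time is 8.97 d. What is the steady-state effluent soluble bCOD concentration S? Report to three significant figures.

For a completely mixed reactor with recycle the Lawrence–McCarty relation gives S = K_s·(1 + k_d·θ_c) / [θ_c·(Y·k − k_d) − 1] = 40.6 × (1 + 0.0820 × 8.97) / [8.97 × (0.395 × 3.14 − 0.0820) − 1] = 70.46 / 9.390 = 7.504 mg/L.

S ≈ 7.50 mg/L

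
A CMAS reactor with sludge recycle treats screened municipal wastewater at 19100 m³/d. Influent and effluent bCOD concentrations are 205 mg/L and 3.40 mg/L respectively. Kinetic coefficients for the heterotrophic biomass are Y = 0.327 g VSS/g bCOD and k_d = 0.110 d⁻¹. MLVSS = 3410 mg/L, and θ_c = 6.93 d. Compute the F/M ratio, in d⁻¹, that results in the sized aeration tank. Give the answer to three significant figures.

F/M ≈ 0.791 d⁻¹

Rearranging the biomass balance for a CMAS with decay, V = Y·Q·ΔS·θ_c / [X·(1+k_d θ_c)] = 0.327 × 19100 × (205 − 3.40) × 6.93 / [3410 × (1 + 0.110 × 6.93)] = 8.73×10^6 / 6009 = 1452 m³.
F/M = Q·S₀ / (V·X) = 19100 × 205 / (1452 × 3410) = 0.7908 g bCOD·(g VSS·d)⁻¹.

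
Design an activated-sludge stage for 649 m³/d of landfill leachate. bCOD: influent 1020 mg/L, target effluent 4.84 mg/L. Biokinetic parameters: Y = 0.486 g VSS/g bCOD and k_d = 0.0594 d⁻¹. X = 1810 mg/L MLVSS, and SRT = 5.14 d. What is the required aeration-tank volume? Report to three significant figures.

From the SRT design equation V = Y Q (S₀−S) θ_c / [X (1 + k_d θ_c)] = 0.486 × 649 × (1020 − 4.84) × 5.14 / [1810 × (1 + 0.0594 × 5.14)] = 1.65×10^6 / 2363 = 696.6 m³.

V ≈ 697 m³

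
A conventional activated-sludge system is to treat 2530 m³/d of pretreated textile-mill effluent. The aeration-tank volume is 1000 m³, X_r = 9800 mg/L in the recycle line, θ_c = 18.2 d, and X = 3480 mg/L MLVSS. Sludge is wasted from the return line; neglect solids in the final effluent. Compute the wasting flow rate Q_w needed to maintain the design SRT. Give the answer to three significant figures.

Q_w = (V·X)/(θ_c X_r) = 1000 × 3480 / (18.2 × 9800) = 19.51 m³/d.

Q_w ≈ 19.5 m³/d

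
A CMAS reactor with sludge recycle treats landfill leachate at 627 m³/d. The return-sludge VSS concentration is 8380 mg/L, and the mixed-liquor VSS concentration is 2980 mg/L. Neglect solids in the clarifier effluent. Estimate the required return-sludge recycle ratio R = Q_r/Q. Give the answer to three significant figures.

R = Q_r/Q = X/(X_r − X) = 2980 / (8380 − 2980) = 0.5519.

R ≈ 0.552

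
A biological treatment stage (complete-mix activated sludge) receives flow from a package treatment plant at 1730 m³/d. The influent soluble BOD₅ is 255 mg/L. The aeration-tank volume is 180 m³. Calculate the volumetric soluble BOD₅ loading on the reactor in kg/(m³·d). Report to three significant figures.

L_v ≈ 2.45 kg soluble BOD₅/(m³·d)

Applied soluble BOD₅ load per unit volume = Q·S₀/V = (1730 × 255/1000)/180.0 = 2.451 kg soluble BOD₅·m⁻³·d⁻¹.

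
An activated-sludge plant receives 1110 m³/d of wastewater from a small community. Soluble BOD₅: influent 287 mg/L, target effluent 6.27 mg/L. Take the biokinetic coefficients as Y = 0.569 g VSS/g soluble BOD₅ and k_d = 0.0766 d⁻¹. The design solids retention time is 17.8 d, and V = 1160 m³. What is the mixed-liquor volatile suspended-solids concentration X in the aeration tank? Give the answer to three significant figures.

Solving the biomass balance for X: X = Y Q (S₀−S) θ_c / [V (1+k_d θ_c)] = 0.569 × 1110 × (287 − 6.27) × 17.8 / [1160 × (1 + 0.0766 × 17.8)] = 1151 mg/L.

X ≈ 1150 mg/L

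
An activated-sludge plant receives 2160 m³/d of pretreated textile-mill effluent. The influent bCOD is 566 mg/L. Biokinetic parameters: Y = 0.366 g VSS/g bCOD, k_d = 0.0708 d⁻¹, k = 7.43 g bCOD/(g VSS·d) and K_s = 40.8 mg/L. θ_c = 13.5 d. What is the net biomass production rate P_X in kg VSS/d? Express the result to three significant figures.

P_X ≈ 228 kg VSS/d

From the Monod/SRT balance for a CMAS, S = K_s·(1+k_d θ_c)/[θ_c·(Y k − k_d) − 1] = 40.8 × (1 + 0.0708 × 13.5) / [13.5 × (0.366 × 7.43 − 0.0708) − 1] = 79.80 / 34.76 = 2.296 mg/L.
Y_obs = Y / (1 + k_d θ_c) = 0.366 / (1 + 0.0708 × 13.5) = 0.366 / 1.956 = 0.1871.
Q·(S₀ − S) = 2160 × (566 − 2.30) × 10⁻³ = 1218 kg/d removed.
Net biomass production P_X = Y_obs × Q·(S₀ − S) = 0.1871 × 1218 = 227.9 kg VSS/d.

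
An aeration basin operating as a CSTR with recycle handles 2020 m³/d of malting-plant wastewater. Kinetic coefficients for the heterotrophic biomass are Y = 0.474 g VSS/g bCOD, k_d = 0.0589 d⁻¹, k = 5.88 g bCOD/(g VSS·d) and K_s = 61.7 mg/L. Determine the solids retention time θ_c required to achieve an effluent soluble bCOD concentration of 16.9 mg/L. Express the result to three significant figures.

Specific growth rate at S = 16.9 mg/L: μ = YkS/(K_s+S) = 0.474·5.88·16.9/(61.7+16.9) = 0.5993 d⁻¹.
1/θ_c = 0.5993 − 0.0589 = 0.5404 d⁻¹, so θ_c = 1.851 d.

θ_c ≈ 1.85 d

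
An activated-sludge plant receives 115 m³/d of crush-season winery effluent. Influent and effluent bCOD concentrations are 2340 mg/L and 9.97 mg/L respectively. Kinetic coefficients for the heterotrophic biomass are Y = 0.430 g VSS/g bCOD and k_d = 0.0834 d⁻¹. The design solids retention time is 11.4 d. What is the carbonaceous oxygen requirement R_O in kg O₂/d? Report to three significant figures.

R_O ≈ 184 kg O₂/d

Observed yield with endogenous decay: Y_obs = Y / (1 + k_d·θ_c) = 0.430 / (1 + 0.0834 × 11.4) = 0.430 / 1.951 = 0.2204 g VSS/g bCOD.
Substrate removed = Q·(S₀ − S) = 115 m³/d × (2340 − 9.97) g/m³ = 2.68×10^5 g/d = 268.0 kg/d.
Net sludge production P_X = 0.2204 × 268.0 = 59.06 kg VSS/d.
R_O = Q·ΔS − 1.42 P_X = 268.0 − 83.87 = 184.1 kg O₂/d.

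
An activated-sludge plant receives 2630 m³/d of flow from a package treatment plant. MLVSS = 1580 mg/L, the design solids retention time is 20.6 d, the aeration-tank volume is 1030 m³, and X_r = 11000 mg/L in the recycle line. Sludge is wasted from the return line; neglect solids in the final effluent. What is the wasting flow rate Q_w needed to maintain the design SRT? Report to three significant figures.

θ_c = V·X/(Q_w·X_r) when wasting from the recycle, so Q_w = V·X/(θ_c·X_r) = 1030 × 1580 / (20.6 × 11000) = 7.182 m³/d.

Q_w ≈ 7.18 m³/d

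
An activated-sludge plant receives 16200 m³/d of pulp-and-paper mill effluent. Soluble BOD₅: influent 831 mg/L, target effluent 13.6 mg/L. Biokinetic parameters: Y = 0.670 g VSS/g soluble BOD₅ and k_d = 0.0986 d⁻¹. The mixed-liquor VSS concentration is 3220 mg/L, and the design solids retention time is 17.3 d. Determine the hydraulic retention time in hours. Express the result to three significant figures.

Steady-state biomass mass balance: V·X·(1 + k_d·θ_c) = Y·Q·(S₀ − S)·θ_c, so V = 0.670 × 16200 × (831 − 13.6) × 17.3 / [3220 × (1 + 0.0986 × 17.3)] = 1.53×10^8 / 8713 = 17617 m³.
τ = V/Q = 17617/16200 = 1.087 d, or 26.10 h.

τ ≈ 26.1 h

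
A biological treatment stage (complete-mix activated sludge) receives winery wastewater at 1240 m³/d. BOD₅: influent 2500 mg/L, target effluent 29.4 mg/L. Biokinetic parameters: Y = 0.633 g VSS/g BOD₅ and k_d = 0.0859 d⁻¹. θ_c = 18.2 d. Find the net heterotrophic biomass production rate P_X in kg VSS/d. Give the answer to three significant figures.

Y_obs = Y / (1 + k_d θ_c) = 0.633 / (1 + 0.0859 × 18.2) = 0.633 / 2.563 = 0.2469.
ΔS = 2500 − 29.4 = 2471 mg/L, so the substrate removal rate is 1240 × 2471/1000 = 3064 kg BOD₅/d.
So the net sludge growth is P_X = 0.2469 × 3064 = 756.5 kg VSS/d.

P_X ≈ 757 kg VSS/d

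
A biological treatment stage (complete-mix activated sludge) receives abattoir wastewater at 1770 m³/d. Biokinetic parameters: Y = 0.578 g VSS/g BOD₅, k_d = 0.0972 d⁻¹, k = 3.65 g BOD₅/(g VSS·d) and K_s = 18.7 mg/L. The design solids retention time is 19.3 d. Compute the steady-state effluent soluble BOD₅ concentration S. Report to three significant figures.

S ≈ 1.42 mg/L

For a completely mixed reactor with recycle the Lawrence–McCarty relation gives S = K_s·(1 + k_d·θ_c) / [θ_c·(Y·k − k_d) − 1] = 18.7 × (1 + 0.0972 × 19.3) / [19.3 × (0.578 × 3.65 − 0.0972) − 1] = 53.78 / 37.84 = 1.421 mg/L.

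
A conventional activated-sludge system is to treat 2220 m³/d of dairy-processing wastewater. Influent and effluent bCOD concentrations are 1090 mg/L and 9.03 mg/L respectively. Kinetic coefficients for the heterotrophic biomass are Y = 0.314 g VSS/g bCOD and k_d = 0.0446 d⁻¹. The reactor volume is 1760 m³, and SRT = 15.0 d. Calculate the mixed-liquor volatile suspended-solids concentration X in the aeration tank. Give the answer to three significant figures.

X ≈ 3850 mg/L

Solving the biomass balance for X: X = Y Q (S₀−S) θ_c / [V (1+k_d θ_c)] = 0.314 × 2220 × (1090 − 9.03) × 15.0 / [1760 × (1 + 0.0446 × 15.0)] = 3848 mg/L.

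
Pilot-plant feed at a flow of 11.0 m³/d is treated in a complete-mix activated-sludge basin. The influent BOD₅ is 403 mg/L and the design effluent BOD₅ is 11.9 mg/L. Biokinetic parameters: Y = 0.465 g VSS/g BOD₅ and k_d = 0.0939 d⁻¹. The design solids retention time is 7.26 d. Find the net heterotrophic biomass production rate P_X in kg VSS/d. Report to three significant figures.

P_X ≈ 1.19 kg VSS/d

Y_obs = Y / (1 + k_d θ_c) = 0.465 / (1 + 0.0939 × 7.26) = 0.465 / 1.682 = 0.2765.
ΔS = 403 − 11.9 = 391.1 mg/L, so the substrate removal rate is 11.0 × 391.1/1000 = 4.302 kg BOD₅/d.
Biomass produced: P_X = Y_obs·Q·ΔS = 0.2765 × 4.302 ≈ 1.190 kg VSS/d.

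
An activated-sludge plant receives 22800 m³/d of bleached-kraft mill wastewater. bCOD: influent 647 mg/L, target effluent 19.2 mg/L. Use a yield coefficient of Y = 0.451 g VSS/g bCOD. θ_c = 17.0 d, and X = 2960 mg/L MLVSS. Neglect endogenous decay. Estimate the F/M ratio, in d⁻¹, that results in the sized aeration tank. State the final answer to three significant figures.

Biomass mass balance (decay neglected): V·X = Y·Q·(S₀ − S)·θ_c, so V = 0.451 × 22800 × (647 − 19.2) × 17.0 / 2960 = 37076 m³.
F/M = Q·S₀ / (V·X) = 22800 × 647 / (37076 × 2960) = 0.1344 g bCOD·(g VSS·d)⁻¹.

F/M ≈ 0.134 d⁻¹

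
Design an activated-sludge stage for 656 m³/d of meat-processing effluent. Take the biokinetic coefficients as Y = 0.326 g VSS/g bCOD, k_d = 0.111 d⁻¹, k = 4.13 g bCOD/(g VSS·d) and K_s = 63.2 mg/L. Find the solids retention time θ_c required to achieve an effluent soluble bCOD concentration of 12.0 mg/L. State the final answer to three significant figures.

Specific growth rate at S = 12.0 mg/L: μ = YkS/(K_s+S) = 0.326·4.13·12.0/(63.2+12.0) = 0.2148 d⁻¹.
1/θ_c = 0.2148 − 0.111 = 0.1038 d⁻¹, so θ_c = 9.629 d.

θ_c ≈ 9.63 d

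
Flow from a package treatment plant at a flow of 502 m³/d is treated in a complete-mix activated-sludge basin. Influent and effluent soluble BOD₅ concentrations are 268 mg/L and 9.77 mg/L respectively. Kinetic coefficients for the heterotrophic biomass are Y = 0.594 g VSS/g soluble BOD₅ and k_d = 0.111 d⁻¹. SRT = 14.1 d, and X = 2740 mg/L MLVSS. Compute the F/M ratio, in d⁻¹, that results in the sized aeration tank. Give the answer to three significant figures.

F/M ≈ 0.318 d⁻¹

Steady-state biomass mass balance: V·X·(1 + k_d·θ_c) = Y·Q·(S₀ − S)·θ_c, so V = 0.594 × 502 × (268 − 9.77) × 14.1 / [2740 × (1 + 0.111 × 14.1)] = 1.09×10^6 / 7028 = 154.5 m³.
F/M = applied load / biomass = Q·S₀/(V·X) = 502 × 268 / (154.5 × 2740) = 0.3179 d⁻¹.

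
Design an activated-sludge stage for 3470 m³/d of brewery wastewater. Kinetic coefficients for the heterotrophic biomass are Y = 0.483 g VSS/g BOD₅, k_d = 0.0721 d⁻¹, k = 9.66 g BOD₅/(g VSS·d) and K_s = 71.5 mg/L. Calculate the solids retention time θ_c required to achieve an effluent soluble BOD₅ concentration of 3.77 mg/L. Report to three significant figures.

θ_c ≈ 6.19 d

At the target effluent, Y k S/(K_s+S) = 0.483×9.66×3.77/75.27 = 0.2337 d⁻¹.
θ_c = 1/(μ − k_d) = 1/(0.2337 − 0.0721) = 1/0.1616 = 6.188 d.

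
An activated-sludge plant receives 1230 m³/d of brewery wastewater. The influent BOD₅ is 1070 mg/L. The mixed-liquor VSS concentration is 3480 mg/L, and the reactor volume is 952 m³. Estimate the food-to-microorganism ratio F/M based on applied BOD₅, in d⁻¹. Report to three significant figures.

F/M ≈ 0.397 d⁻¹

Food-to-microorganism ratio F/M = Q S₀ / (V X) = 1230 × 1070 / (952.0 × 3480) = 0.3973 d⁻¹.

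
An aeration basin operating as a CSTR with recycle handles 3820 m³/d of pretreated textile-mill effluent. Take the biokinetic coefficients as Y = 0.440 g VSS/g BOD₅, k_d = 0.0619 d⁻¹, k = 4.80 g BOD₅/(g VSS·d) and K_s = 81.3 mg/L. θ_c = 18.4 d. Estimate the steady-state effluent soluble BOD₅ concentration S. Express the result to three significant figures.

S ≈ 4.74 mg/L

For a completely mixed reactor with recycle the Lawrence–McCarty relation gives S = K_s·(1 + k_d·θ_c) / [θ_c·(Y·k − k_d) − 1] = 81.3 × (1 + 0.0619 × 18.4) / [18.4 × (0.440 × 4.80 − 0.0619) − 1] = 173.9 / 36.72 = 4.736 mg/L.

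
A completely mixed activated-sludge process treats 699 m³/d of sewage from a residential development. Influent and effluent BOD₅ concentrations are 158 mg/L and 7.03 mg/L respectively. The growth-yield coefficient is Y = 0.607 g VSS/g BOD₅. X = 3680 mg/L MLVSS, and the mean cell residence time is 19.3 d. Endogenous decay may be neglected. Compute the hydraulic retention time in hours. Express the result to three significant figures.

V·X = Y·Q·ΔS·θ_c gives V = 0.607 × 699 × (158 − 7.03) × 19.3 / 3680 = 335.9 m³.
Hydraulic retention time τ = V/Q = 335.9 / 699 = 0.4806 d = 11.53 h.

τ ≈ 11.5 h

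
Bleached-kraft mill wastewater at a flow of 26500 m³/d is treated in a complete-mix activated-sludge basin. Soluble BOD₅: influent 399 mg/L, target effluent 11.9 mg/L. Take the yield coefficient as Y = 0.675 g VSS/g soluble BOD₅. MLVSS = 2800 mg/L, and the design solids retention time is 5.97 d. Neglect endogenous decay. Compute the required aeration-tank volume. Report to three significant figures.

V ≈ 14800 m³

Biomass mass balance (decay neglected): V·X = Y·Q·(S₀ − S)·θ_c, so V = 0.675 × 26500 × (399 − 11.9) × 5.97 / 2800 = 14763 m³.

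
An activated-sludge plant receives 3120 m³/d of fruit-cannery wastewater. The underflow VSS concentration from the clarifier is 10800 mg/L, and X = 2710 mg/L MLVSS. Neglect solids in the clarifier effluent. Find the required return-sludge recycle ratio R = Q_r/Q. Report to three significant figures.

Mass balance around the secondary clarifier (neglecting effluent solids): R = X / (X_r − X) = 2710 / (10800 − 2710) = 0.3350.

R ≈ 0.335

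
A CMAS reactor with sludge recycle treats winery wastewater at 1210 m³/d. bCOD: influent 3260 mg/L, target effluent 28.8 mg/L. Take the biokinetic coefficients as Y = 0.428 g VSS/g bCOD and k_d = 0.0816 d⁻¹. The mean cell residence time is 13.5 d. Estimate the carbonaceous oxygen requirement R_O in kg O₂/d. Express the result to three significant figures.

Observed yield with endogenous decay: Y_obs = Y / (1 + k_d·θ_c) = 0.428 / (1 + 0.0816 × 13.5) = 0.428 / 2.102 = 0.2037 g VSS/g bCOD.
ΔS = 3260 − 28.8 = 3231 mg/L, so the substrate removal rate is 1210 × 3231/1000 = 3910 kg bCOD/d.
Net sludge production P_X = 0.2037 × 3910 = 796.2 kg VSS/d.
R_O = Q·ΔS − 1.42 P_X = 3910 − 1131 = 2779 kg O₂/d.

R_O ≈ 2780 kg O₂/d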